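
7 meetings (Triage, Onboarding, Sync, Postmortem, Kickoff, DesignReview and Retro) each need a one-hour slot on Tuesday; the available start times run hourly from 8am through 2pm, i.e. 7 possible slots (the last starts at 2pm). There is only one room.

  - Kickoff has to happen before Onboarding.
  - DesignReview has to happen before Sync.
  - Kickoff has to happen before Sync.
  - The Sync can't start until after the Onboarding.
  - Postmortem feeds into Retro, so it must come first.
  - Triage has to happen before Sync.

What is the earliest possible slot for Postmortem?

Downstream work caps Postmortem at 1pm.
Postmortem at 8am is achievable: Triage -> 11am; Onboarding -> 10am; Postmortem -> 8am; DesignReview -> 12pm; Kickoff -> 9am; Retro -> 2pm; Sync -> 1pm.

8am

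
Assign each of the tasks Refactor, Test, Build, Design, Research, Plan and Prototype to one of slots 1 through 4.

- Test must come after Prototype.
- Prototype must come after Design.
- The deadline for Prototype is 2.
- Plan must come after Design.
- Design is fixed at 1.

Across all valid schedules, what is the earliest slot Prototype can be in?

2

Precedence pushes Prototype to at least 2; Prototype's own window allows nothing later than 2.
Prototype at 2 is achievable: Test in 3, Research in 1, Build in 1, Refactor in 1, Plan in 2, Prototype in 2, Design in 1.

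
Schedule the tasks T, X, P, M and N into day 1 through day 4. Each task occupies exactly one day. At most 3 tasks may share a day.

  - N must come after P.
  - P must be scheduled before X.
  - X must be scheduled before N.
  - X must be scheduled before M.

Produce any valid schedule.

M in day 3; P in day 1; X in day 2; N in day 3; T in day 1

Checking: X(day 2) before N(day 3); P(day 1) before N(day 3); X(day 2) before M(day 3); P(day 1) before X(day 2); max 2 per day (cap 3).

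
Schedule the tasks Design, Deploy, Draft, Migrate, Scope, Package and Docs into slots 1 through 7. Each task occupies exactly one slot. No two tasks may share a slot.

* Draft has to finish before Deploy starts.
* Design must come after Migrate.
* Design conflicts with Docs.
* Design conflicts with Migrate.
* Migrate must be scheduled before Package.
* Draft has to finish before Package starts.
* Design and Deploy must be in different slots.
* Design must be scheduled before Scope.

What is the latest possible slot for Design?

6

Precedence pushes Design to at least 2; downstream work caps Design at 6.
Design at 6 is achievable: Docs -> 5, Design -> 6, Draft -> 1, Package -> 3, Migrate -> 2, Deploy -> 4, Scope -> 7.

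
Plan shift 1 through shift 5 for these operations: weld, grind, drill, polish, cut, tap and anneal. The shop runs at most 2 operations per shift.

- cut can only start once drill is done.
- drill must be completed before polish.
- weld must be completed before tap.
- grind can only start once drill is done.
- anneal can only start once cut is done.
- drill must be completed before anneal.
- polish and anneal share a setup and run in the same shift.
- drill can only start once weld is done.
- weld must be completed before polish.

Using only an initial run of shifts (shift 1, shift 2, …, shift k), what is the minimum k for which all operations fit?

The precedence chain requires at least 4 distinct shifts.
With at most 2 per shift and 7 operations, at least 4 shifts are needed.
4 works (last occupied shift: shift 4): for example drill in shift 2, tap in shift 2, polish in shift 4, anneal in shift 4, weld in shift 1, grind in shift 3, cut in shift 3.

4 shifts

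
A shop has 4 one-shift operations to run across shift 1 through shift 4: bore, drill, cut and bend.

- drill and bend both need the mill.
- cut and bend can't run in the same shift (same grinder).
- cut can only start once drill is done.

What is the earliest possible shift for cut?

shift 2

Precedence pushes cut to at least shift 2.
cut at shift 2 is achievable: bore=shift 1; cut=shift 2; drill=shift 1; bend=shift 3.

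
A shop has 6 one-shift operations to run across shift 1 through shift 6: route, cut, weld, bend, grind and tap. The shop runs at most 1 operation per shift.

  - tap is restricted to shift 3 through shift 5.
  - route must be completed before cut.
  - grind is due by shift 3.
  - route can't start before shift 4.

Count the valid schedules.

24

Splitting on route: it can be shift 4 (14), shift 5 (10). Listing each branch's schedules as (cut, weld, bend, grind, tap) by shift number:
route=shift 4: (5,1,6,2,3) (5,2,6,1,3) (5,6,1,2,3) (5,6,2,1,3) (6,1,2,3,5) (6,1,3,2,5) (6,1,5,2,3) (6,2,1,3,5) (6,2,3,1,5) (6,2,5,1,3) (6,3,1,2,5) (6,3,2,1,5) (6,5,1,2,3) (6,5,2,1,3) — 14.
route=shift 5: (6,1,2,3,4) (6,1,3,2,4) (6,1,4,2,3) (6,2,1,3,4) (6,2,3,1,4) (6,2,4,1,3) (6,3,1,2,4) (6,3,2,1,4) (6,4,1,2,3) (6,4,2,1,3) — 10.
Summing: 14 + 10 = 24.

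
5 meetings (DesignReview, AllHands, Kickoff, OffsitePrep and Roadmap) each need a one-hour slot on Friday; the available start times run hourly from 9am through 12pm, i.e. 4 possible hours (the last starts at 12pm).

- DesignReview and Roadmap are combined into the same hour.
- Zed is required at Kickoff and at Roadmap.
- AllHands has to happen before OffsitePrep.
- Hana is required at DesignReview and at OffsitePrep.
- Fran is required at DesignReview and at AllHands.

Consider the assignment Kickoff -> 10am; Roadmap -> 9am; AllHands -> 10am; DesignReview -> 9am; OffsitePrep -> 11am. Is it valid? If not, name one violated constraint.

Yes

Hana is required at DesignReview and at OffsitePrep — holds.
Fran is required at DesignReview and at AllHands — holds.
Zed is required at Kickoff and at Roadmap — holds.
AllHands has to happen before OffsitePrep — holds.
DesignReview and Roadmap are combined into the same hour — holds.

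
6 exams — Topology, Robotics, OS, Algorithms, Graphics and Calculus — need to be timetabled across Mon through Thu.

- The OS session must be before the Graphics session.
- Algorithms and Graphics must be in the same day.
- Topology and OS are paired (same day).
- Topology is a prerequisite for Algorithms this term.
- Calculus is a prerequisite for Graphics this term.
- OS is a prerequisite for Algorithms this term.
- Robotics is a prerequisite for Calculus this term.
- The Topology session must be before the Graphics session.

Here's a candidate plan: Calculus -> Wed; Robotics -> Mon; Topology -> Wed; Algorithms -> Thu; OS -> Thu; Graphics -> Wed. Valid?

Invalid. The OS session must be before the Graphics session.

OS is a prerequisite for Algorithms this term — violated.
Topology is a prerequisite for Algorithms this term — holds.
Calculus is a prerequisite for Graphics this term — violated.
The Topology session must be before the Graphics session — violated.
Topology and OS are paired (same day) — violated.
Algorithms and Graphics must be in the same day — violated.
Robotics is a prerequisite for Calculus this term — holds.
The OS session must be before the Graphics session — violated.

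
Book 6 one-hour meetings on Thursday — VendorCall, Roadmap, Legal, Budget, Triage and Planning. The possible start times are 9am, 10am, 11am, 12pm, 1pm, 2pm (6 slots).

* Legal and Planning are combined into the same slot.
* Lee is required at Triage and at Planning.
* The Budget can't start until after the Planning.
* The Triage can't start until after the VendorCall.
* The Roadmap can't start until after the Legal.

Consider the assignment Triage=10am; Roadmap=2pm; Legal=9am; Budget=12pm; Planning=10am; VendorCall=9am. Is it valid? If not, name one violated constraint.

No — it violates: Lee is required at Triage and at Planning

The Triage can't start until after the VendorCall — holds.
The Budget can't start until after the Planning — holds.
Lee is required at Triage and at Planning — violated.
Legal and Planning are combined into the same slot — violated.
The Roadmap can't start until after the Legal — holds.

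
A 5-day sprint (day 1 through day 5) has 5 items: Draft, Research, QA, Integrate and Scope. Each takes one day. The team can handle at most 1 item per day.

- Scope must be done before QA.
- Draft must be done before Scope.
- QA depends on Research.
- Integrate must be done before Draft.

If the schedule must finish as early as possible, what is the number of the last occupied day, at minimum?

5

The precedence chain requires at least 4 distinct days.
With at most 1 per day and 5 tasks, at least 5 days are needed.
5 works (last occupied day: day 5): for example Scope=day 3, Draft=day 2, Research=day 4, QA=day 5, Integrate=day 1.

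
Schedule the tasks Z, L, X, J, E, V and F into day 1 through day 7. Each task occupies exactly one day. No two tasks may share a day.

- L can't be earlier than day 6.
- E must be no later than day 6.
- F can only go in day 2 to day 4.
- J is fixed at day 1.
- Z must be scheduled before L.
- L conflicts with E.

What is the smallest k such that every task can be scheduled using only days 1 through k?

The precedence chain requires at least 2 distinct days.
With at most 1 per day and 7 tasks, at least 7 days are needed.
L can't be placed before day 6, so the schedule must run through at least day 6.
7 works (last occupied day: day 7): for example J in day 1, L in day 6, V in day 7, Z in day 4, X in day 5, E in day 3, F in day 2.

7 days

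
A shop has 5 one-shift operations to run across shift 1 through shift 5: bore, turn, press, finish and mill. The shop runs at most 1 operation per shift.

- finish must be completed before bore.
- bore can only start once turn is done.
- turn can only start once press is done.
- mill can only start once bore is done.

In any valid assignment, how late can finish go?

Downstream work caps finish at shift 3.
finish at shift 3 is achievable: mill=shift 5, bore=shift 4, press=shift 1, turn=shift 2, finish=shift 3.

shift 3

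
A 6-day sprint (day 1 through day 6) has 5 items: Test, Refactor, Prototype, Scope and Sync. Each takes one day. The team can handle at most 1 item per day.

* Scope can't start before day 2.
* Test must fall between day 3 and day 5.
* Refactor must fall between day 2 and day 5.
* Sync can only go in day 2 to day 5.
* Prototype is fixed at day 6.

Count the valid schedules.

18

Splitting on Test: it can be day 3 (6), day 4 (6), day 5 (6). Listing each branch's schedules as (Refactor, Prototype, Scope, Sync) by day number:
Test=day 3: (2,6,4,5) (2,6,5,4) (4,6,2,5) (4,6,5,2) (5,6,2,4) (5,6,4,2) — 6.
Test=day 4: (2,6,3,5) (2,6,5,3) (3,6,2,5) (3,6,5,2) (5,6,2,3) (5,6,3,2) — 6.
Test=day 5: (2,6,3,4) (2,6,4,3) (3,6,2,4) (3,6,4,2) (4,6,2,3) (4,6,3,2) — 6.
Summing: 6 + 6 + 6 = 18.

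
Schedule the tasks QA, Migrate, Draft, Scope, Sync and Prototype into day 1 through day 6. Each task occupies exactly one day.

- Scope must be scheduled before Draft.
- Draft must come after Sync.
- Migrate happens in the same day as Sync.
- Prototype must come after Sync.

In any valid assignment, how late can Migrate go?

day 5

Migrate must be in the same day as Sync, which can't be after day 5, so Migrate is at most day 5.
Migrate at day 5 is achievable: QA=day 1, Draft=day 6, Scope=day 1, Sync=day 5, Prototype=day 6, Migrate=day 5.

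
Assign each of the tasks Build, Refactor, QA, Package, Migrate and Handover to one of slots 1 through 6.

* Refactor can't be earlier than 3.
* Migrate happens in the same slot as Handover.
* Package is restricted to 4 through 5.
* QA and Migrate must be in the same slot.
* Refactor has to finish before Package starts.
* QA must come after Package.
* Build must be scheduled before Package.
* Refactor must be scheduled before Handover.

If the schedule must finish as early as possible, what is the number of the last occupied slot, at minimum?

The precedence chain requires at least 3 distinct slots.
Propagating the time windows through the other constraints, QA can't land before 5, so the schedule must run through at least slot 5.
5 works (last occupied slot: 5): for example Refactor -> 3; Package -> 4; QA -> 5; Migrate -> 5; Handover -> 5; Build -> 1.

slot 5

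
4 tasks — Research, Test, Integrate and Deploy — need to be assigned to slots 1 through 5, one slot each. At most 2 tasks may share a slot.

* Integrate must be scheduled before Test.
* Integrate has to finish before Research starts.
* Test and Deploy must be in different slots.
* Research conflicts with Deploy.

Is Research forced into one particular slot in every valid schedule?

Research can be 2 (e.g. Research -> 2; Deploy -> 1; Integrate -> 1; Test -> 2) or 3 (e.g. Integrate in 1, Test in 2, Research in 3, Deploy in 1).

No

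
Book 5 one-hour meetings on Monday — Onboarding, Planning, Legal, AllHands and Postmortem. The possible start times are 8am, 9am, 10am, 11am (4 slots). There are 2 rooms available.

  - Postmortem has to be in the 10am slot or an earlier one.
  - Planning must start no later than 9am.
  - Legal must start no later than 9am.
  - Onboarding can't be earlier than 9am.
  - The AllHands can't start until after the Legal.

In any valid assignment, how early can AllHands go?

9am

Precedence pushes AllHands to at least 9am.
AllHands at 9am is achievable: Onboarding in 9am, AllHands in 9am, Planning in 8am, Legal in 8am, Postmortem in 10am.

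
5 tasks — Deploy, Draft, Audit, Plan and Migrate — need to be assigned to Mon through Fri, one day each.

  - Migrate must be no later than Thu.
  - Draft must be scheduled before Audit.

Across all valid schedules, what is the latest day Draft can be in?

Downstream work caps Draft at Thu.
Draft at Thu is achievable: Audit in Fri, Deploy in Mon, Migrate in Mon, Plan in Mon, Draft in Thu.

Thu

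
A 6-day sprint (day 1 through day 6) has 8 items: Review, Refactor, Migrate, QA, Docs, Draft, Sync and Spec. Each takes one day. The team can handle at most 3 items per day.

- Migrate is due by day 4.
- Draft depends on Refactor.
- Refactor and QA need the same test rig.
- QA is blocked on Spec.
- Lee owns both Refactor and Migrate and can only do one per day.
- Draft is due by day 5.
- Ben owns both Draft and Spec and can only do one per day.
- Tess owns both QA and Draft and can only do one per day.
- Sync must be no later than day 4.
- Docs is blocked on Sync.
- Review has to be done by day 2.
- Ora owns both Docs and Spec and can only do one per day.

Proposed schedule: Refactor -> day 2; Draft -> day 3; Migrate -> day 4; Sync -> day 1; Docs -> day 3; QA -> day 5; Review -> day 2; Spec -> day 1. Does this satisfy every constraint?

Valid

Draft depends on Refactor — holds.
Draft is due by day 5 — holds.
Ben owns both Draft and Spec and can only do one per day — holds.
Docs is blocked on Sync — holds.
QA is blocked on Spec — holds.
Tess owns both QA and Draft and can only do one per day — holds.
Lee owns both Refactor and Migrate and can only do one per day — holds.
Ora owns both Docs and Spec and can only do one per day — holds.
Migrate is due by day 4 — holds.
The team can handle at most 3 items per day — holds.
Review has to be done by day 2 — holds.
Sync must be no later than day 4 — holds.
Refactor and QA need the same test rig — holds.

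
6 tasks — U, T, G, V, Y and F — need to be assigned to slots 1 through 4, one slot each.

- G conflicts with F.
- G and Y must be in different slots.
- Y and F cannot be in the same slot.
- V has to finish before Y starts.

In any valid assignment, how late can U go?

U at 4 is achievable: V in 1, U in 4, F in 3, Y in 2, T in 1, G in 1.

4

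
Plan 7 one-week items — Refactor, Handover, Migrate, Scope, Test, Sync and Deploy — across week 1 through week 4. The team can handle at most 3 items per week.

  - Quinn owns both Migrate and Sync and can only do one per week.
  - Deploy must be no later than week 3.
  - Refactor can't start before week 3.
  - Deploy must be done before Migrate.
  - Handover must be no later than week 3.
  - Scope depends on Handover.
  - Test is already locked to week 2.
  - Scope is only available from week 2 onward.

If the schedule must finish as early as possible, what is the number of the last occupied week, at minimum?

3

The precedence chain requires at least 2 distinct weeks.
With at most 3 per week and 7 tasks, at least 3 weeks are needed.
Refactor can't be placed before week 3, so the schedule must run through at least week 3.
3 works (last occupied week: week 3): for example Test=week 2; Refactor=week 3; Scope=week 2; Migrate=week 2; Sync=week 1; Handover=week 1; Deploy=week 1.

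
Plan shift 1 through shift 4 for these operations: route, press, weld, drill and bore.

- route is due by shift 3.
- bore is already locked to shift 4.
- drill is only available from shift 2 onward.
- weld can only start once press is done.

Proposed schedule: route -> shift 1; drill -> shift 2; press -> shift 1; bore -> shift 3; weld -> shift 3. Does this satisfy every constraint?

drill is only available from shift 2 onward — holds.
weld can only start once press is done — holds.
bore is already locked to shift 4 — violated.
route is due by shift 3 — holds.

Invalid. bore is already locked to shift 4.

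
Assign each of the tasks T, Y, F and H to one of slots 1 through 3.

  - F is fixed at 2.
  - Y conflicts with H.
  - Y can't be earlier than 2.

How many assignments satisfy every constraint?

Splitting on T: it can be 1 (4), 2 (4), 3 (4). Listing each branch's schedules as (Y, F, H):
T=1: (2,2,1) (2,2,3) (3,2,1) (3,2,2) — 4.
T=2: (2,2,1) (2,2,3) (3,2,1) (3,2,2) — 4.
T=3: (2,2,1) (2,2,3) (3,2,1) (3,2,2) — 4.
Summing: 4 + 4 + 4 = 12.

12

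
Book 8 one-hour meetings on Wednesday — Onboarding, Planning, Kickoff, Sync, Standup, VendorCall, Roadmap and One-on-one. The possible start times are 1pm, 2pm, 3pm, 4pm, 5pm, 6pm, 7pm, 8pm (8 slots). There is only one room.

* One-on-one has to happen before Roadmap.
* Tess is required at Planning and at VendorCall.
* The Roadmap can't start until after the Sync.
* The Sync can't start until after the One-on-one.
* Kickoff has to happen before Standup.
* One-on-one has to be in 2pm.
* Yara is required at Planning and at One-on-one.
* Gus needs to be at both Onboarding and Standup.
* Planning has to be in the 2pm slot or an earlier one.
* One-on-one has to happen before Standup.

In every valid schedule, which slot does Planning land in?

1pm

Planning's window is 1pm–2pm.
One-on-one is fixed at 2pm, and Planning can't share a slot with One-on-one.
So Planning must be 1pm.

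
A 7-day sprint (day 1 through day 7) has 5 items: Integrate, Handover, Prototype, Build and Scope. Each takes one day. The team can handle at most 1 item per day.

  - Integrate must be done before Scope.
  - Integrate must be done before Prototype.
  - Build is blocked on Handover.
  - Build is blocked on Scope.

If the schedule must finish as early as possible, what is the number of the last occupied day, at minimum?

day 5

The precedence chain requires at least 3 distinct days.
With at most 1 per day and 5 tasks, at least 5 days are needed.
5 works (last occupied day: day 5): for example Scope=day 2, Prototype=day 5, Integrate=day 1, Build=day 4, Handover=day 3.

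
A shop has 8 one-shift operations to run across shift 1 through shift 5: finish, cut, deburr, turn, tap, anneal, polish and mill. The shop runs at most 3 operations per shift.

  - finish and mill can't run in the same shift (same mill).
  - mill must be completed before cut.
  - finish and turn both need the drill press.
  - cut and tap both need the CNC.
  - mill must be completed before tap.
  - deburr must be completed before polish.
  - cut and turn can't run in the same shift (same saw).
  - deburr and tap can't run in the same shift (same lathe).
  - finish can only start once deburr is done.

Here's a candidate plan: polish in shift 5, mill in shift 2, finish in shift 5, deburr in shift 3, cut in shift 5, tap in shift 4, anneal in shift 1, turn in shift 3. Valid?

Yes, all constraints hold

finish and mill can't run in the same shift (same mill) — holds.
finish can only start once deburr is done — holds.
The shop runs at most 3 operations per shift — holds.
cut and tap both need the CNC — holds.
finish and turn both need the drill press — holds.
deburr must be completed before polish — holds.
mill must be completed before cut — holds.
deburr and tap can't run in the same shift (same lathe) — holds.
cut and turn can't run in the same shift (same saw) — holds.
mill must be completed before tap — holds.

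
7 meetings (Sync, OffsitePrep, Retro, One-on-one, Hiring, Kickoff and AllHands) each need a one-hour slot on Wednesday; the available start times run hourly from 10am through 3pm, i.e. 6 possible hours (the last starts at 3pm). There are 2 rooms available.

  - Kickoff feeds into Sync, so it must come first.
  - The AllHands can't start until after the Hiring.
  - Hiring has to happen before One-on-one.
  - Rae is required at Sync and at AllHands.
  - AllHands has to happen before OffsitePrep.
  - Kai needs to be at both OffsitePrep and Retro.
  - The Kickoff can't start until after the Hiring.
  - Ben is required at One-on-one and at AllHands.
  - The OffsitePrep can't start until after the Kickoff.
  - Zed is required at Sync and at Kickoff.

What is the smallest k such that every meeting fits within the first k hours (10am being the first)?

The precedence chain requires at least 3 distinct hours.
With at most 2 per hour and 7 meetings, at least 4 hours are needed.
4 works (last occupied hour: 1pm): for example Hiring -> 10am; AllHands -> 11am; Retro -> 10am; One-on-one -> 1pm; OffsitePrep -> 12pm; Sync -> 12pm; Kickoff -> 11am.

4 hours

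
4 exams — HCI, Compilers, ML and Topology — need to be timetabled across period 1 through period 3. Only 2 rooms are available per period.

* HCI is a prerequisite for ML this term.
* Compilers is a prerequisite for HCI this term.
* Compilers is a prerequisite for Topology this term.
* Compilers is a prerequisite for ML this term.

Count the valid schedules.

2

Enumerating: Topology=period 2, ML=period 3, HCI=period 2, Compilers=period 1 | Topology in period 3, Compilers in period 1, ML in period 3, HCI in period 2.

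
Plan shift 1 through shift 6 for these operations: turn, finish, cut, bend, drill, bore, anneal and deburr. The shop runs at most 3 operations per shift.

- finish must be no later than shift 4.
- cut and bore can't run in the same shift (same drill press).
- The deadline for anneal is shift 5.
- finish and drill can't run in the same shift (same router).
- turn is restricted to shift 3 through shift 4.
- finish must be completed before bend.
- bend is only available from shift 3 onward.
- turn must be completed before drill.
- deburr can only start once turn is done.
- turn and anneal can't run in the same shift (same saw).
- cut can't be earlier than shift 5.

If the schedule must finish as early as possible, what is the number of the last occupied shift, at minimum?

The precedence chain requires at least 2 distinct shifts.
With at most 3 per shift and 8 operations, at least 3 shifts are needed.
cut can't be placed before shift 5, so the schedule must run through at least shift 5.
5 works (last occupied shift: shift 5): for example drill in shift 4; bore in shift 1; turn in shift 3; bend in shift 3; cut in shift 5; deburr in shift 4; finish in shift 1; anneal in shift 1.

shift 5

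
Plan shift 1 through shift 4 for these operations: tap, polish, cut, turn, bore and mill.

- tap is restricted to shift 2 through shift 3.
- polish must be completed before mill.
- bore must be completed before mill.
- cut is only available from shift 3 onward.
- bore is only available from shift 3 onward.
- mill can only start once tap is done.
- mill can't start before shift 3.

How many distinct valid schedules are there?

Splitting on tap: it can be shift 2 (24), shift 3 (24). Listing each branch's schedules as (polish, cut, turn, bore, mill) by shift number:
tap=shift 2: (1,3,1,3,4) (1,3,2,3,4) (1,3,3,3,4) (1,3,4,3,4) (1,4,1,3,4) (1,4,2,3,4) (1,4,3,3,4) (1,4,4,3,4) (2,3,1,3,4) (2,3,2,3,4) (2,3,3,3,4) (2,3,4,3,4) (2,4,1,3,4) (2,4,2,3,4) (2,4,3,3,4) (2,4,4,3,4) (3,3,1,3,4) (3,3,2,3,4) (3,3,3,3,4) (3,3,4,3,4) (3,4,1,3,4) (3,4,2,3,4) (3,4,3,3,4) (3,4,4,3,4) — 24.
tap=shift 3: (1,3,1,3,4) (1,3,2,3,4) (1,3,3,3,4) (1,3,4,3,4) (1,4,1,3,4) (1,4,2,3,4) (1,4,3,3,4) (1,4,4,3,4) (2,3,1,3,4) (2,3,2,3,4) (2,3,3,3,4) (2,3,4,3,4) (2,4,1,3,4) (2,4,2,3,4) (2,4,3,3,4) (2,4,4,3,4) (3,3,1,3,4) (3,3,2,3,4) (3,3,3,3,4) (3,3,4,3,4) (3,4,1,3,4) (3,4,2,3,4) (3,4,3,3,4) (3,4,4,3,4) — 24.
Summing: 24 + 24 = 48.

48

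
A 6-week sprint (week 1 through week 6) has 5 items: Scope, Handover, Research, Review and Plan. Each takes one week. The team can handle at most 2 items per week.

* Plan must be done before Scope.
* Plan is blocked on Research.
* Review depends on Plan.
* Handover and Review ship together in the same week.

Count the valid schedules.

Splitting on Scope: it can be week 3 (3), week 4 (7), week 5 (10), week 6 (10). Listing each branch's schedules as (Handover, Research, Review, Plan) by week number:
Scope=week 3: (4,1,4,2) (5,1,5,2) (6,1,6,2) — 3.
Scope=week 4: (3,1,3,2) (5,1,5,2) (5,1,5,3) (5,2,5,3) (6,1,6,2) (6,1,6,3) (6,2,6,3) — 7.
Scope=week 5: (3,1,3,2) (4,1,4,2) (4,1,4,3) (4,2,4,3) (6,1,6,2) (6,1,6,3) (6,1,6,4) (6,2,6,3) (6,2,6,4) (6,3,6,4) — 10.
Scope=week 6: (3,1,3,2) (4,1,4,2) (4,1,4,3) (4,2,4,3) (5,1,5,2) (5,1,5,3) (5,1,5,4) (5,2,5,3) (5,2,5,4) (5,3,5,4) — 10.
Summing: 3 + 7 + 10 + 10 = 30.

30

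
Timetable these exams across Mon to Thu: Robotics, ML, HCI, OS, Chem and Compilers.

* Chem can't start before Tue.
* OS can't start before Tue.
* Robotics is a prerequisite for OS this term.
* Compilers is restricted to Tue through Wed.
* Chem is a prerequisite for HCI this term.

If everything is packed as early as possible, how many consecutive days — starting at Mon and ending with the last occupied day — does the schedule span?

The precedence chain requires at least 2 distinct days.
Propagating the time windows through the other constraints, HCI can't land before Wed — that is day 3 counting from Mon — so the schedule must run through at least 3 days.
3 works (last occupied day: Wed): for example ML -> Mon, Chem -> Tue, OS -> Tue, Robotics -> Mon, Compilers -> Tue, HCI -> Wed.

3 days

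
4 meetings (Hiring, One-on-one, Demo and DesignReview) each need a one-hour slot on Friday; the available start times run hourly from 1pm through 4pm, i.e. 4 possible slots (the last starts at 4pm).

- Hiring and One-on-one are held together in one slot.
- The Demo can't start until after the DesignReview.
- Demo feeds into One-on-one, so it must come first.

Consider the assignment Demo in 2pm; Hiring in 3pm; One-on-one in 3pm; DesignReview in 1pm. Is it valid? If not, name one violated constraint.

Yes, all constraints hold

Hiring and One-on-one are held together in one slot — holds.
The Demo can't start until after the DesignReview — holds.
Demo feeds into One-on-one, so it must come first — holds.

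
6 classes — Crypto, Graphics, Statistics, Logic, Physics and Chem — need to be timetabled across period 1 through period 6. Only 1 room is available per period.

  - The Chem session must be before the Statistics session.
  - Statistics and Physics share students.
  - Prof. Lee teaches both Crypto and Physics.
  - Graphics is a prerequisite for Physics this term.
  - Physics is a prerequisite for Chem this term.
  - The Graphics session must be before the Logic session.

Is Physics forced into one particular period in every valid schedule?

Physics can be period 2 (e.g. Crypto=period 6; Statistics=period 4; Graphics=period 1; Chem=period 3; Logic=period 5; Physics=period 2) or period 3 (e.g. Chem=period 4; Statistics=period 5; Logic=period 2; Graphics=period 1; Physics=period 3; Crypto=period 6).

No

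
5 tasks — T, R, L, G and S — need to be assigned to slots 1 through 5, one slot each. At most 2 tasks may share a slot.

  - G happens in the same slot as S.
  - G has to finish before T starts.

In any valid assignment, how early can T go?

2

Precedence pushes T to at least 2.
T at 2 is achievable: L in 3; T in 2; R in 2; S in 1; G in 1.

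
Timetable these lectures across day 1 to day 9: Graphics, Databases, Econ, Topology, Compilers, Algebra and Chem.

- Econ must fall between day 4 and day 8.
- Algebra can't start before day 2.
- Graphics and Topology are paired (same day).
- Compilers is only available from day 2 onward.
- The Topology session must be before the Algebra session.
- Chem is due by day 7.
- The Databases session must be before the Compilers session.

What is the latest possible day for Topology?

day 8

Downstream work caps Topology at day 8.
Topology at day 8 is achievable: Topology -> day 8, Compilers -> day 2, Algebra -> day 9, Chem -> day 1, Graphics -> day 8, Econ -> day 4, Databases -> day 1.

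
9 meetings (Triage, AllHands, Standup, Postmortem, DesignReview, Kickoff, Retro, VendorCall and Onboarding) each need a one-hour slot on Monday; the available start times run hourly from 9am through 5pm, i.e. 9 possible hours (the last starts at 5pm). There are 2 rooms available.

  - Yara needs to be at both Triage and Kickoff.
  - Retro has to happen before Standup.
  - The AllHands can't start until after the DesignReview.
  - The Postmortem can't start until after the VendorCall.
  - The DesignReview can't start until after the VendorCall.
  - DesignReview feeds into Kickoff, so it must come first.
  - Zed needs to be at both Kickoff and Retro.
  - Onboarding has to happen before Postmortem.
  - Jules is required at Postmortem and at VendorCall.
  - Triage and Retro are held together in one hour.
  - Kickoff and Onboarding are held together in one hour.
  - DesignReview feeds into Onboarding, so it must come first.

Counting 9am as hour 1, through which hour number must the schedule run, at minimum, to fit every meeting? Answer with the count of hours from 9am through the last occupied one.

5 hours

The precedence chain requires at least 4 distinct hours.
With at most 2 per hour and 9 meetings, at least 5 hours are needed.
5 works (last occupied hour: 1pm): for example DesignReview=11am, AllHands=1pm, Standup=11am, Postmortem=1pm, Kickoff=12pm, Triage=10am, Onboarding=12pm, Retro=10am, VendorCall=9am.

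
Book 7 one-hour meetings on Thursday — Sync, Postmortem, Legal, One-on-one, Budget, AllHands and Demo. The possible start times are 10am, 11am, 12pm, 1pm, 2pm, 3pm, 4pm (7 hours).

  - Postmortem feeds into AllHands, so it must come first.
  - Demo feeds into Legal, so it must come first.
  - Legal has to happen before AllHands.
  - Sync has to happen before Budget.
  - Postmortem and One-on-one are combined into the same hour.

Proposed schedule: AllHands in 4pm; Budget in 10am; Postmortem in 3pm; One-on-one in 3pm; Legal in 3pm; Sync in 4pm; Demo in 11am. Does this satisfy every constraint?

Postmortem and One-on-one are combined into the same hour — holds.
Demo feeds into Legal, so it must come first — holds.
Legal has to happen before AllHands — holds.
Sync has to happen before Budget — violated.
Postmortem feeds into AllHands, so it must come first — holds.

No — it violates: Sync has to happen before Budget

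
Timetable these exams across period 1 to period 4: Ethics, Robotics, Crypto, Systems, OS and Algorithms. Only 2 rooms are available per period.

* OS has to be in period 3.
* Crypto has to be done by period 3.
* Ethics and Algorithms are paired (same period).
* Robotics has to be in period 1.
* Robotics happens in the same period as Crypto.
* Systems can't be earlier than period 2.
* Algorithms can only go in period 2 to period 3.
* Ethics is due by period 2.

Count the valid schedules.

2

Enumerating: Algorithms=period 2, Robotics=period 1, Crypto=period 1, Systems=period 3, OS=period 3, Ethics=period 2 | Robotics -> period 1, Crypto -> period 1, Ethics -> period 2, OS -> period 3, Systems -> period 4, Algorithms -> period 2.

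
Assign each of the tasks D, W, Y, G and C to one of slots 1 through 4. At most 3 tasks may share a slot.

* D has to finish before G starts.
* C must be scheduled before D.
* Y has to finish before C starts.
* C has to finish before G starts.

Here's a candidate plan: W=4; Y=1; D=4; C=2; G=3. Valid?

At most 3 tasks may share a slot — holds.
C has to finish before G starts — holds.
D has to finish before G starts — violated.
C must be scheduled before D — holds.
Y has to finish before C starts — holds.

Invalid. D has to finish before G starts.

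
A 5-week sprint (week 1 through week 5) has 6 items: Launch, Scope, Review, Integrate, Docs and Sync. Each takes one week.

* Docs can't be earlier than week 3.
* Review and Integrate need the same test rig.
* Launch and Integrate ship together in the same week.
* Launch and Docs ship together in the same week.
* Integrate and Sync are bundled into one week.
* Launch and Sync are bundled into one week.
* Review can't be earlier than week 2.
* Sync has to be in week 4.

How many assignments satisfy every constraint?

Splitting on Scope: it can be week 1 (3), week 2 (3), week 3 (3), week 4 (3), week 5 (3). Listing each branch's schedules as (Launch, Review, Integrate, Docs, Sync) by week number:
Scope=week 1: (4,2,4,4,4) (4,3,4,4,4) (4,5,4,4,4) — 3.
Scope=week 2: (4,2,4,4,4) (4,3,4,4,4) (4,5,4,4,4) — 3.
Scope=week 3: (4,2,4,4,4) (4,3,4,4,4) (4,5,4,4,4) — 3.
Scope=week 4: (4,2,4,4,4) (4,3,4,4,4) (4,5,4,4,4) — 3.
Scope=week 5: (4,2,4,4,4) (4,3,4,4,4) (4,5,4,4,4) — 3.
Summing: 3 + 3 + 3 + 3 + 3 = 15.

15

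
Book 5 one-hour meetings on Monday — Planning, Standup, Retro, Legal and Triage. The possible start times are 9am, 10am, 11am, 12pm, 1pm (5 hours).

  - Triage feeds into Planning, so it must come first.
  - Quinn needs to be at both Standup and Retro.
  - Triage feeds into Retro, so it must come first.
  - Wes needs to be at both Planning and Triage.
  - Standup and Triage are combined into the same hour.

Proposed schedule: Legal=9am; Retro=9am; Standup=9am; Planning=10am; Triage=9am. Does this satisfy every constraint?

Invalid. Quinn needs to be at both Standup and Retro.

Wes needs to be at both Planning and Triage — holds.
Quinn needs to be at both Standup and Retro — violated.
Triage feeds into Retro, so it must come first — violated.
Standup and Triage are combined into the same hour — holds.
Triage feeds into Planning, so it must come first — holds.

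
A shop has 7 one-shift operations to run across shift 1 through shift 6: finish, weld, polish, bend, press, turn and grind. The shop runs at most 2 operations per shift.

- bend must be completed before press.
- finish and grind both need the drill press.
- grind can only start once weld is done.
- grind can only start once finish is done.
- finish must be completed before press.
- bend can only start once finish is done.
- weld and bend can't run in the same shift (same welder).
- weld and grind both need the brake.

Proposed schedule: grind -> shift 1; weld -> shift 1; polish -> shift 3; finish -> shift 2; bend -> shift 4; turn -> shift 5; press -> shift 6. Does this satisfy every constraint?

grind can only start once weld is done — violated.
bend must be completed before press — holds.
finish must be completed before press — holds.
The shop runs at most 2 operations per shift — holds.
weld and grind both need the brake — violated.
weld and bend can't run in the same shift (same welder) — holds.
finish and grind both need the drill press — holds.
grind can only start once finish is done — violated.
bend can only start once finish is done — holds.

No. weld and grind both need the brake is not satisfied.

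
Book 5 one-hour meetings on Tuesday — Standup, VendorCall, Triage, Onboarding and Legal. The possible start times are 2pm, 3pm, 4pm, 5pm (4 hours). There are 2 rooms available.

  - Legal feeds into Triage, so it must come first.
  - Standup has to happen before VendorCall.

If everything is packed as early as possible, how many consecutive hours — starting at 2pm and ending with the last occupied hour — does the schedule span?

The precedence chain requires at least 2 distinct hours.
With at most 2 per hour and 5 meetings, at least 3 hours are needed.
3 works (last occupied hour: 4pm): for example VendorCall=3pm, Triage=3pm, Onboarding=4pm, Legal=2pm, Standup=2pm.

3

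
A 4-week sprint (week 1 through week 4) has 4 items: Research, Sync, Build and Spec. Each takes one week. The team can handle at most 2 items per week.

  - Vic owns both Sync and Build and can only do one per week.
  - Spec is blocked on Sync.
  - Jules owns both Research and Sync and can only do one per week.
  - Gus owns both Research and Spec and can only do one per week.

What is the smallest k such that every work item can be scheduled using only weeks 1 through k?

The precedence chain requires at least 2 distinct weeks.
With at most 2 per week and 4 work items, at least 2 weeks are needed.
Could 2 weeks be enough, i.e. nothing placed later than week 2? No: Spec must come after Sync (at week 1 or later) → {week 2}; Sync must come before Spec (at week 2 or earlier) → {week 1}; Research can't share with Sync (week 1) → {week 2}; Spec can't share with Research (week 2) → nothing is left.
So 2 weeks is not enough.
3 works (last occupied week: week 3): for example Sync -> week 1; Spec -> week 2; Research -> week 3; Build -> week 2.

3 weeks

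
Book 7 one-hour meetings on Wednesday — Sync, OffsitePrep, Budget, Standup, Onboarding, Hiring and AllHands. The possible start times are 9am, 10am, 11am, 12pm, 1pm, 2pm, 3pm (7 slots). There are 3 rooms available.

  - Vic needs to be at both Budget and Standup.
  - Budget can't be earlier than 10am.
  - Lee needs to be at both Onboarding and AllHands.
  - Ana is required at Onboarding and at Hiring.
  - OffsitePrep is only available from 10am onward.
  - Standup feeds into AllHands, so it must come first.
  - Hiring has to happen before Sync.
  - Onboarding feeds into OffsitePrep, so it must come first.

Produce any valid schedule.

Standup -> 9am; Onboarding -> 9am; Sync -> 11am; Budget -> 10am; OffsitePrep -> 10am; Hiring -> 10am; AllHands -> 11am

Checking: Standup(9am) before AllHands(11am); Onboarding(9am) before OffsitePrep(10am); Hiring(10am) before Sync(11am); Onboarding(9am) != Hiring(10am); Budget(10am) != Standup(9am); Onboarding(9am) != AllHands(11am); OffsitePrep=10am in [10am,3pm]; Budget=10am in [10am,3pm]; max 3 per slot (cap 3).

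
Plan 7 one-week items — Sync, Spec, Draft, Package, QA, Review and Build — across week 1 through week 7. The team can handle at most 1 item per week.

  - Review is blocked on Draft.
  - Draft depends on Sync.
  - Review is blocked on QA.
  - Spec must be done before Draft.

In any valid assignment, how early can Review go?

week 5

Precedence pushes Review to at least week 3.
Review at week 5 is achievable: Draft=week 3; Review=week 5; QA=week 4; Sync=week 1; Spec=week 2; Build=week 7; Package=week 6.
Nothing earlier works — the capacity limit rule out every week before week 5.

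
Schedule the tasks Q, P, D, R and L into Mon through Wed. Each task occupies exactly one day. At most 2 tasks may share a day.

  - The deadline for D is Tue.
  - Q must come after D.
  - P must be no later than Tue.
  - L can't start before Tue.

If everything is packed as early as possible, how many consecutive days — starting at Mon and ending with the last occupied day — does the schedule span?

The precedence chain requires at least 2 distinct days.
With at most 2 per day and 5 tasks, at least 3 days are needed.
3 works (last occupied day: Wed): for example R in Wed, L in Tue, D in Mon, P in Mon, Q in Tue.

3 days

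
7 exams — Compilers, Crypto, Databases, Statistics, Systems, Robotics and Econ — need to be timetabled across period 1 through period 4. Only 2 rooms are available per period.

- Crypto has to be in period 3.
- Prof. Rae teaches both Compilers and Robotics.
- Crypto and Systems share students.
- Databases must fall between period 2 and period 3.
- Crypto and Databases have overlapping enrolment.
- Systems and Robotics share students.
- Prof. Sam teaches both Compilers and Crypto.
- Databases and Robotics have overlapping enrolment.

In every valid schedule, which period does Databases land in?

Databases's window is period 2–period 3.
Crypto is fixed at period 3, and Databases can't share a period with Crypto.
So Databases must be period 2.

period 2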